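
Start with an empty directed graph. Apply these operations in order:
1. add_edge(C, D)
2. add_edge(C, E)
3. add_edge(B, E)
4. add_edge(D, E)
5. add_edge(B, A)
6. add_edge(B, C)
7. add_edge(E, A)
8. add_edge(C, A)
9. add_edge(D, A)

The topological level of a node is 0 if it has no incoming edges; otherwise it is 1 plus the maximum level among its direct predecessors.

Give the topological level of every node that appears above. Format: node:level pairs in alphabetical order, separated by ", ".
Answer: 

Op 1: add_edge(C, D). Edges now: 1
Op 2: add_edge(C, E). Edges now: 2
Op 3: add_edge(B, E). Edges now: 3
Op 4: add_edge(D, E). Edges now: 4
Op 5: add_edge(B, A). Edges now: 5
Op 6: add_edge(B, C). Edges now: 6
Op 7: add_edge(E, A). Edges now: 7
Op 8: add_edge(C, A). Edges now: 8
Op 9: add_edge(D, A). Edges now: 9
Compute levels (Kahn BFS):
  sources (in-degree 0): B
  process B: level=0
    B->A: in-degree(A)=3, level(A)>=1
    B->C: in-degree(C)=0, level(C)=1, enqueue
    B->E: in-degree(E)=2, level(E)>=1
  process C: level=1
    C->A: in-degree(A)=2, level(A)>=2
    C->D: in-degree(D)=0, level(D)=2, enqueue
    C->E: in-degree(E)=1, level(E)>=2
  process D: level=2
    D->A: in-degree(A)=1, level(A)>=3
    D->E: in-degree(E)=0, level(E)=3, enqueue
  process E: level=3
    E->A: in-degree(A)=0, level(A)=4, enqueue
  process A: level=4
All levels: A:4, B:0, C:1, D:2, E:3

Answer: A:4, B:0, C:1, D:2, E:3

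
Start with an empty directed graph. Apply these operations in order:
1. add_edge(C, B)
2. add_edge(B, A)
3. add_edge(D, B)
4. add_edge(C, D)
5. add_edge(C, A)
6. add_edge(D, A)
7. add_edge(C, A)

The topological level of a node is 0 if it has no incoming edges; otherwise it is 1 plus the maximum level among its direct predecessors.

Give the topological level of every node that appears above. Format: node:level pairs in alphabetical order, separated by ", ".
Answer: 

Answer: A:3, B:2, C:0, D:1

Derivation:
Op 1: add_edge(C, B). Edges now: 1
Op 2: add_edge(B, A). Edges now: 2
Op 3: add_edge(D, B). Edges now: 3
Op 4: add_edge(C, D). Edges now: 4
Op 5: add_edge(C, A). Edges now: 5
Op 6: add_edge(D, A). Edges now: 6
Op 7: add_edge(C, A) (duplicate, no change). Edges now: 6
Compute levels (Kahn BFS):
  sources (in-degree 0): C
  process C: level=0
    C->A: in-degree(A)=2, level(A)>=1
    C->B: in-degree(B)=1, level(B)>=1
    C->D: in-degree(D)=0, level(D)=1, enqueue
  process D: level=1
    D->A: in-degree(A)=1, level(A)>=2
    D->B: in-degree(B)=0, level(B)=2, enqueue
  process B: level=2
    B->A: in-degree(A)=0, level(A)=3, enqueue
  process A: level=3
All levels: A:3, B:2, C:0, D:1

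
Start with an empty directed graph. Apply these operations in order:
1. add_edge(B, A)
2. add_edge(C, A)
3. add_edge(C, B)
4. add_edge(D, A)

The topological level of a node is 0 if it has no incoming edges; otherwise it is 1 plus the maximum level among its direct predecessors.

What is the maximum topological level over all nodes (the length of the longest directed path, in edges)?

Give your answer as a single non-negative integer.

Answer: 2

Derivation:
Op 1: add_edge(B, A). Edges now: 1
Op 2: add_edge(C, A). Edges now: 2
Op 3: add_edge(C, B). Edges now: 3
Op 4: add_edge(D, A). Edges now: 4
Compute levels (Kahn BFS):
  sources (in-degree 0): C, D
  process C: level=0
    C->A: in-degree(A)=2, level(A)>=1
    C->B: in-degree(B)=0, level(B)=1, enqueue
  process D: level=0
    D->A: in-degree(A)=1, level(A)>=1
  process B: level=1
    B->A: in-degree(A)=0, level(A)=2, enqueue
  process A: level=2
All levels: A:2, B:1, C:0, D:0
max level = 2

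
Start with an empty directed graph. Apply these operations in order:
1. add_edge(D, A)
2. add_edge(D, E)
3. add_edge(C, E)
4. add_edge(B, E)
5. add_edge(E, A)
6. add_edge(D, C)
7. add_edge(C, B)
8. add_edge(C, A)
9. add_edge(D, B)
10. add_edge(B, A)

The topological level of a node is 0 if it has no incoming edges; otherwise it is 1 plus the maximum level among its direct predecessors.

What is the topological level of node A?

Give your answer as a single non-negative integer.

Op 1: add_edge(D, A). Edges now: 1
Op 2: add_edge(D, E). Edges now: 2
Op 3: add_edge(C, E). Edges now: 3
Op 4: add_edge(B, E). Edges now: 4
Op 5: add_edge(E, A). Edges now: 5
Op 6: add_edge(D, C). Edges now: 6
Op 7: add_edge(C, B). Edges now: 7
Op 8: add_edge(C, A). Edges now: 8
Op 9: add_edge(D, B). Edges now: 9
Op 10: add_edge(B, A). Edges now: 10
Compute levels (Kahn BFS):
  sources (in-degree 0): D
  process D: level=0
    D->A: in-degree(A)=3, level(A)>=1
    D->B: in-degree(B)=1, level(B)>=1
    D->C: in-degree(C)=0, level(C)=1, enqueue
    D->E: in-degree(E)=2, level(E)>=1
  process C: level=1
    C->A: in-degree(A)=2, level(A)>=2
    C->B: in-degree(B)=0, level(B)=2, enqueue
    C->E: in-degree(E)=1, level(E)>=2
  process B: level=2
    B->A: in-degree(A)=1, level(A)>=3
    B->E: in-degree(E)=0, level(E)=3, enqueue
  process E: level=3
    E->A: in-degree(A)=0, level(A)=4, enqueue
  process A: level=4
All levels: A:4, B:2, C:1, D:0, E:3
level(A) = 4

Answer: 4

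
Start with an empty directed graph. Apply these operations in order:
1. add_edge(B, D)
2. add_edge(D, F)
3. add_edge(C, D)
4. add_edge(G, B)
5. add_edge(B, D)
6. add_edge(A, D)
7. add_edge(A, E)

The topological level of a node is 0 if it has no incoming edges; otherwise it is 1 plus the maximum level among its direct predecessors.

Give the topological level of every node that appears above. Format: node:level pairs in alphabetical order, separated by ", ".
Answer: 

Op 1: add_edge(B, D). Edges now: 1
Op 2: add_edge(D, F). Edges now: 2
Op 3: add_edge(C, D). Edges now: 3
Op 4: add_edge(G, B). Edges now: 4
Op 5: add_edge(B, D) (duplicate, no change). Edges now: 4
Op 6: add_edge(A, D). Edges now: 5
Op 7: add_edge(A, E). Edges now: 6
Compute levels (Kahn BFS):
  sources (in-degree 0): A, C, G
  process A: level=0
    A->D: in-degree(D)=2, level(D)>=1
    A->E: in-degree(E)=0, level(E)=1, enqueue
  process C: level=0
    C->D: in-degree(D)=1, level(D)>=1
  process G: level=0
    G->B: in-degree(B)=0, level(B)=1, enqueue
  process E: level=1
  process B: level=1
    B->D: in-degree(D)=0, level(D)=2, enqueue
  process D: level=2
    D->F: in-degree(F)=0, level(F)=3, enqueue
  process F: level=3
All levels: A:0, B:1, C:0, D:2, E:1, F:3, G:0

Answer: A:0, B:1, C:0, D:2, E:1, F:3, G:0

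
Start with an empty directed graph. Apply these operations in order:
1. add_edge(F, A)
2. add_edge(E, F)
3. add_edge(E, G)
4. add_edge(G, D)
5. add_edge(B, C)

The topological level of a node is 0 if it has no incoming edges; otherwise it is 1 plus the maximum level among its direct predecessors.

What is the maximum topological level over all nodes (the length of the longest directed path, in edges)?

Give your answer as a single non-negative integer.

Answer: 2

Derivation:
Op 1: add_edge(F, A). Edges now: 1
Op 2: add_edge(E, F). Edges now: 2
Op 3: add_edge(E, G). Edges now: 3
Op 4: add_edge(G, D). Edges now: 4
Op 5: add_edge(B, C). Edges now: 5
Compute levels (Kahn BFS):
  sources (in-degree 0): B, E
  process B: level=0
    B->C: in-degree(C)=0, level(C)=1, enqueue
  process E: level=0
    E->F: in-degree(F)=0, level(F)=1, enqueue
    E->G: in-degree(G)=0, level(G)=1, enqueue
  process C: level=1
  process F: level=1
    F->A: in-degree(A)=0, level(A)=2, enqueue
  process G: level=1
    G->D: in-degree(D)=0, level(D)=2, enqueue
  process A: level=2
  process D: level=2
All levels: A:2, B:0, C:1, D:2, E:0, F:1, G:1
max level = 2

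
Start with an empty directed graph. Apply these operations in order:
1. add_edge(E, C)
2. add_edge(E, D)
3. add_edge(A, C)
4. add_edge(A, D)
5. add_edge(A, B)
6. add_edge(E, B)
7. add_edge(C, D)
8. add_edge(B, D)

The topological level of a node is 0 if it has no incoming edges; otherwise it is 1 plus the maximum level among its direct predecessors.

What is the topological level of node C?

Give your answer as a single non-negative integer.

Answer: 1

Derivation:
Op 1: add_edge(E, C). Edges now: 1
Op 2: add_edge(E, D). Edges now: 2
Op 3: add_edge(A, C). Edges now: 3
Op 4: add_edge(A, D). Edges now: 4
Op 5: add_edge(A, B). Edges now: 5
Op 6: add_edge(E, B). Edges now: 6
Op 7: add_edge(C, D). Edges now: 7
Op 8: add_edge(B, D). Edges now: 8
Compute levels (Kahn BFS):
  sources (in-degree 0): A, E
  process A: level=0
    A->B: in-degree(B)=1, level(B)>=1
    A->C: in-degree(C)=1, level(C)>=1
    A->D: in-degree(D)=3, level(D)>=1
  process E: level=0
    E->B: in-degree(B)=0, level(B)=1, enqueue
    E->C: in-degree(C)=0, level(C)=1, enqueue
    E->D: in-degree(D)=2, level(D)>=1
  process B: level=1
    B->D: in-degree(D)=1, level(D)>=2
  process C: level=1
    C->D: in-degree(D)=0, level(D)=2, enqueue
  process D: level=2
All levels: A:0, B:1, C:1, D:2, E:0
level(C) = 1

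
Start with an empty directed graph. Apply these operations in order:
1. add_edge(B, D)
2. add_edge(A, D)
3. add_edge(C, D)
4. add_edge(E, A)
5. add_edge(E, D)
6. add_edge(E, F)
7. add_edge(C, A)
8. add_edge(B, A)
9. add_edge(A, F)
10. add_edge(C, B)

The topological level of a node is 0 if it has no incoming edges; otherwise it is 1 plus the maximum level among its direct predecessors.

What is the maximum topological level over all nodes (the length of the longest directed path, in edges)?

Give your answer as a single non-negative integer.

Answer: 3

Derivation:
Op 1: add_edge(B, D). Edges now: 1
Op 2: add_edge(A, D). Edges now: 2
Op 3: add_edge(C, D). Edges now: 3
Op 4: add_edge(E, A). Edges now: 4
Op 5: add_edge(E, D). Edges now: 5
Op 6: add_edge(E, F). Edges now: 6
Op 7: add_edge(C, A). Edges now: 7
Op 8: add_edge(B, A). Edges now: 8
Op 9: add_edge(A, F). Edges now: 9
Op 10: add_edge(C, B). Edges now: 10
Compute levels (Kahn BFS):
  sources (in-degree 0): C, E
  process C: level=0
    C->A: in-degree(A)=2, level(A)>=1
    C->B: in-degree(B)=0, level(B)=1, enqueue
    C->D: in-degree(D)=3, level(D)>=1
  process E: level=0
    E->A: in-degree(A)=1, level(A)>=1
    E->D: in-degree(D)=2, level(D)>=1
    E->F: in-degree(F)=1, level(F)>=1
  process B: level=1
    B->A: in-degree(A)=0, level(A)=2, enqueue
    B->D: in-degree(D)=1, level(D)>=2
  process A: level=2
    A->D: in-degree(D)=0, level(D)=3, enqueue
    A->F: in-degree(F)=0, level(F)=3, enqueue
  process D: level=3
  process F: level=3
All levels: A:2, B:1, C:0, D:3, E:0, F:3
max level = 3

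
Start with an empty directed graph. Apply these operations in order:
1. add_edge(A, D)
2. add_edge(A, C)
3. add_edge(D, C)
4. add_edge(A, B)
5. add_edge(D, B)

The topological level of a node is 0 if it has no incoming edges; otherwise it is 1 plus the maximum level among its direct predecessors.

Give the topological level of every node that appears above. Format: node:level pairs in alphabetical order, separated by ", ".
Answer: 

Answer: A:0, B:2, C:2, D:1

Derivation:
Op 1: add_edge(A, D). Edges now: 1
Op 2: add_edge(A, C). Edges now: 2
Op 3: add_edge(D, C). Edges now: 3
Op 4: add_edge(A, B). Edges now: 4
Op 5: add_edge(D, B). Edges now: 5
Compute levels (Kahn BFS):
  sources (in-degree 0): A
  process A: level=0
    A->B: in-degree(B)=1, level(B)>=1
    A->C: in-degree(C)=1, level(C)>=1
    A->D: in-degree(D)=0, level(D)=1, enqueue
  process D: level=1
    D->B: in-degree(B)=0, level(B)=2, enqueue
    D->C: in-degree(C)=0, level(C)=2, enqueue
  process B: level=2
  process C: level=2
All levels: A:0, B:2, C:2, D:1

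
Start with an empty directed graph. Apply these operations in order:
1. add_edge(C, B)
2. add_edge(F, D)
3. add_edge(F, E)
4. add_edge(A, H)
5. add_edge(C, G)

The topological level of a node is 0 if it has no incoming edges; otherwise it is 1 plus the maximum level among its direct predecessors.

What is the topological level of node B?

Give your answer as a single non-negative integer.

Answer: 1

Derivation:
Op 1: add_edge(C, B). Edges now: 1
Op 2: add_edge(F, D). Edges now: 2
Op 3: add_edge(F, E). Edges now: 3
Op 4: add_edge(A, H). Edges now: 4
Op 5: add_edge(C, G). Edges now: 5
Compute levels (Kahn BFS):
  sources (in-degree 0): A, C, F
  process A: level=0
    A->H: in-degree(H)=0, level(H)=1, enqueue
  process C: level=0
    C->B: in-degree(B)=0, level(B)=1, enqueue
    C->G: in-degree(G)=0, level(G)=1, enqueue
  process F: level=0
    F->D: in-degree(D)=0, level(D)=1, enqueue
    F->E: in-degree(E)=0, level(E)=1, enqueue
  process H: level=1
  process B: level=1
  process G: level=1
  process D: level=1
  process E: level=1
All levels: A:0, B:1, C:0, D:1, E:1, F:0, G:1, H:1
level(B) = 1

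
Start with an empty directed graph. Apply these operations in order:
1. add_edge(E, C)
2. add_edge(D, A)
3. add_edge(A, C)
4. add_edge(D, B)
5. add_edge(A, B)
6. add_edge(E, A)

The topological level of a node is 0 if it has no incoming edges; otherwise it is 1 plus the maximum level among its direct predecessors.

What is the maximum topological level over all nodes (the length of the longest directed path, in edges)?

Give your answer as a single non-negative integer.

Answer: 2

Derivation:
Op 1: add_edge(E, C). Edges now: 1
Op 2: add_edge(D, A). Edges now: 2
Op 3: add_edge(A, C). Edges now: 3
Op 4: add_edge(D, B). Edges now: 4
Op 5: add_edge(A, B). Edges now: 5
Op 6: add_edge(E, A). Edges now: 6
Compute levels (Kahn BFS):
  sources (in-degree 0): D, E
  process D: level=0
    D->A: in-degree(A)=1, level(A)>=1
    D->B: in-degree(B)=1, level(B)>=1
  process E: level=0
    E->A: in-degree(A)=0, level(A)=1, enqueue
    E->C: in-degree(C)=1, level(C)>=1
  process A: level=1
    A->B: in-degree(B)=0, level(B)=2, enqueue
    A->C: in-degree(C)=0, level(C)=2, enqueue
  process B: level=2
  process C: level=2
All levels: A:1, B:2, C:2, D:0, E:0
max level = 2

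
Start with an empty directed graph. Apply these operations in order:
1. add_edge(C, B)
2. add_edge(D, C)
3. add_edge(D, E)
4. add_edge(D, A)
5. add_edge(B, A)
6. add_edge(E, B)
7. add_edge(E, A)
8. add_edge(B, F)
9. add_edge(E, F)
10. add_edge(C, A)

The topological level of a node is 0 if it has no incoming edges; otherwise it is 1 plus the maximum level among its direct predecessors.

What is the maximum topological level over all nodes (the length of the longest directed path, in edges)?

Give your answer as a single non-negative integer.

Answer: 3

Derivation:
Op 1: add_edge(C, B). Edges now: 1
Op 2: add_edge(D, C). Edges now: 2
Op 3: add_edge(D, E). Edges now: 3
Op 4: add_edge(D, A). Edges now: 4
Op 5: add_edge(B, A). Edges now: 5
Op 6: add_edge(E, B). Edges now: 6
Op 7: add_edge(E, A). Edges now: 7
Op 8: add_edge(B, F). Edges now: 8
Op 9: add_edge(E, F). Edges now: 9
Op 10: add_edge(C, A). Edges now: 10
Compute levels (Kahn BFS):
  sources (in-degree 0): D
  process D: level=0
    D->A: in-degree(A)=3, level(A)>=1
    D->C: in-degree(C)=0, level(C)=1, enqueue
    D->E: in-degree(E)=0, level(E)=1, enqueue
  process C: level=1
    C->A: in-degree(A)=2, level(A)>=2
    C->B: in-degree(B)=1, level(B)>=2
  process E: level=1
    E->A: in-degree(A)=1, level(A)>=2
    E->B: in-degree(B)=0, level(B)=2, enqueue
    E->F: in-degree(F)=1, level(F)>=2
  process B: level=2
    B->A: in-degree(A)=0, level(A)=3, enqueue
    B->F: in-degree(F)=0, level(F)=3, enqueue
  process A: level=3
  process F: level=3
All levels: A:3, B:2, C:1, D:0, E:1, F:3
max level = 3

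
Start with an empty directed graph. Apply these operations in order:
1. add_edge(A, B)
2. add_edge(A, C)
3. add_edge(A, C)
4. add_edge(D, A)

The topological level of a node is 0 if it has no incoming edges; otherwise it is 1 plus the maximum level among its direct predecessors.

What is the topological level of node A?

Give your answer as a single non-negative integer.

Op 1: add_edge(A, B). Edges now: 1
Op 2: add_edge(A, C). Edges now: 2
Op 3: add_edge(A, C) (duplicate, no change). Edges now: 2
Op 4: add_edge(D, A). Edges now: 3
Compute levels (Kahn BFS):
  sources (in-degree 0): D
  process D: level=0
    D->A: in-degree(A)=0, level(A)=1, enqueue
  process A: level=1
    A->B: in-degree(B)=0, level(B)=2, enqueue
    A->C: in-degree(C)=0, level(C)=2, enqueue
  process B: level=2
  process C: level=2
All levels: A:1, B:2, C:2, D:0
level(A) = 1

Answer: 1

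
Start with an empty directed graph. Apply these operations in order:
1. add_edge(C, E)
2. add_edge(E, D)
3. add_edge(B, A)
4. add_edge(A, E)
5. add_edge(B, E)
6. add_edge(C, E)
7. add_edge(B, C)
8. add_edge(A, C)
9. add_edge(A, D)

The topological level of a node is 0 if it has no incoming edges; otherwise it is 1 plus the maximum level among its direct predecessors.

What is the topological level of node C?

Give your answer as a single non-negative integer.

Op 1: add_edge(C, E). Edges now: 1
Op 2: add_edge(E, D). Edges now: 2
Op 3: add_edge(B, A). Edges now: 3
Op 4: add_edge(A, E). Edges now: 4
Op 5: add_edge(B, E). Edges now: 5
Op 6: add_edge(C, E) (duplicate, no change). Edges now: 5
Op 7: add_edge(B, C). Edges now: 6
Op 8: add_edge(A, C). Edges now: 7
Op 9: add_edge(A, D). Edges now: 8
Compute levels (Kahn BFS):
  sources (in-degree 0): B
  process B: level=0
    B->A: in-degree(A)=0, level(A)=1, enqueue
    B->C: in-degree(C)=1, level(C)>=1
    B->E: in-degree(E)=2, level(E)>=1
  process A: level=1
    A->C: in-degree(C)=0, level(C)=2, enqueue
    A->D: in-degree(D)=1, level(D)>=2
    A->E: in-degree(E)=1, level(E)>=2
  process C: level=2
    C->E: in-degree(E)=0, level(E)=3, enqueue
  process E: level=3
    E->D: in-degree(D)=0, level(D)=4, enqueue
  process D: level=4
All levels: A:1, B:0, C:2, D:4, E:3
level(C) = 2

Answer: 2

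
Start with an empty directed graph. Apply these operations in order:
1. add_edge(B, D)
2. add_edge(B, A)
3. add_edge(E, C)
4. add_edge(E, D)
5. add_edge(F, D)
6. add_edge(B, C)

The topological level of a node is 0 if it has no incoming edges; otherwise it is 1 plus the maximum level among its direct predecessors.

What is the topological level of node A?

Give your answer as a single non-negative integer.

Op 1: add_edge(B, D). Edges now: 1
Op 2: add_edge(B, A). Edges now: 2
Op 3: add_edge(E, C). Edges now: 3
Op 4: add_edge(E, D). Edges now: 4
Op 5: add_edge(F, D). Edges now: 5
Op 6: add_edge(B, C). Edges now: 6
Compute levels (Kahn BFS):
  sources (in-degree 0): B, E, F
  process B: level=0
    B->A: in-degree(A)=0, level(A)=1, enqueue
    B->C: in-degree(C)=1, level(C)>=1
    B->D: in-degree(D)=2, level(D)>=1
  process E: level=0
    E->C: in-degree(C)=0, level(C)=1, enqueue
    E->D: in-degree(D)=1, level(D)>=1
  process F: level=0
    F->D: in-degree(D)=0, level(D)=1, enqueue
  process A: level=1
  process C: level=1
  process D: level=1
All levels: A:1, B:0, C:1, D:1, E:0, F:0
level(A) = 1

Answer: 1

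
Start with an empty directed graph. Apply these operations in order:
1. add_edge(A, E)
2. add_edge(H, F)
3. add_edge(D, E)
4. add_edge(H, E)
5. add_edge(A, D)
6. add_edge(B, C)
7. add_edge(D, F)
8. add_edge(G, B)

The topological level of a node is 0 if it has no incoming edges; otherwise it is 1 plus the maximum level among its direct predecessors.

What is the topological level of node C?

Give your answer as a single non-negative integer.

Answer: 2

Derivation:
Op 1: add_edge(A, E). Edges now: 1
Op 2: add_edge(H, F). Edges now: 2
Op 3: add_edge(D, E). Edges now: 3
Op 4: add_edge(H, E). Edges now: 4
Op 5: add_edge(A, D). Edges now: 5
Op 6: add_edge(B, C). Edges now: 6
Op 7: add_edge(D, F). Edges now: 7
Op 8: add_edge(G, B). Edges now: 8
Compute levels (Kahn BFS):
  sources (in-degree 0): A, G, H
  process A: level=0
    A->D: in-degree(D)=0, level(D)=1, enqueue
    A->E: in-degree(E)=2, level(E)>=1
  process G: level=0
    G->B: in-degree(B)=0, level(B)=1, enqueue
  process H: level=0
    H->E: in-degree(E)=1, level(E)>=1
    H->F: in-degree(F)=1, level(F)>=1
  process D: level=1
    D->E: in-degree(E)=0, level(E)=2, enqueue
    D->F: in-degree(F)=0, level(F)=2, enqueue
  process B: level=1
    B->C: in-degree(C)=0, level(C)=2, enqueue
  process E: level=2
  process F: level=2
  process C: level=2
All levels: A:0, B:1, C:2, D:1, E:2, F:2, G:0, H:0
level(C) = 2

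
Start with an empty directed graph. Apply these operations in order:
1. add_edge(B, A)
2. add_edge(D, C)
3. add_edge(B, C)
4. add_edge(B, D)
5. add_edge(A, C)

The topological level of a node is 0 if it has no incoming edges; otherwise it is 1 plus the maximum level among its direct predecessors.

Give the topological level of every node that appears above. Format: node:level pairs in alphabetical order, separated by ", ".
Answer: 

Op 1: add_edge(B, A). Edges now: 1
Op 2: add_edge(D, C). Edges now: 2
Op 3: add_edge(B, C). Edges now: 3
Op 4: add_edge(B, D). Edges now: 4
Op 5: add_edge(A, C). Edges now: 5
Compute levels (Kahn BFS):
  sources (in-degree 0): B
  process B: level=0
    B->A: in-degree(A)=0, level(A)=1, enqueue
    B->C: in-degree(C)=2, level(C)>=1
    B->D: in-degree(D)=0, level(D)=1, enqueue
  process A: level=1
    A->C: in-degree(C)=1, level(C)>=2
  process D: level=1
    D->C: in-degree(C)=0, level(C)=2, enqueue
  process C: level=2
All levels: A:1, B:0, C:2, D:1

Answer: A:1, B:0, C:2, D:1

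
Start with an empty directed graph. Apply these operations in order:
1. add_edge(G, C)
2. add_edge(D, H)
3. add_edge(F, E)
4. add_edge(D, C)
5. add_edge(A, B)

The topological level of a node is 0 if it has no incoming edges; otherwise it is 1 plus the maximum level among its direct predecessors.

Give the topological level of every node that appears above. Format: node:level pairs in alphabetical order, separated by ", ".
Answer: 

Answer: A:0, B:1, C:1, D:0, E:1, F:0, G:0, H:1

Derivation:
Op 1: add_edge(G, C). Edges now: 1
Op 2: add_edge(D, H). Edges now: 2
Op 3: add_edge(F, E). Edges now: 3
Op 4: add_edge(D, C). Edges now: 4
Op 5: add_edge(A, B). Edges now: 5
Compute levels (Kahn BFS):
  sources (in-degree 0): A, D, F, G
  process A: level=0
    A->B: in-degree(B)=0, level(B)=1, enqueue
  process D: level=0
    D->C: in-degree(C)=1, level(C)>=1
    D->H: in-degree(H)=0, level(H)=1, enqueue
  process F: level=0
    F->E: in-degree(E)=0, level(E)=1, enqueue
  process G: level=0
    G->C: in-degree(C)=0, level(C)=1, enqueue
  process B: level=1
  process H: level=1
  process E: level=1
  process C: level=1
All levels: A:0, B:1, C:1, D:0, E:1, F:0, G:0, H:1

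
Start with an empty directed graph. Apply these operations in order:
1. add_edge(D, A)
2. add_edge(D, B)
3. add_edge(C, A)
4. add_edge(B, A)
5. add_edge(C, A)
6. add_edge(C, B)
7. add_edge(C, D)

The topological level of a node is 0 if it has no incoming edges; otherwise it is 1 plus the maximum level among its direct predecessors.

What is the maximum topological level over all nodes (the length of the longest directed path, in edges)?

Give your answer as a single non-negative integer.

Op 1: add_edge(D, A). Edges now: 1
Op 2: add_edge(D, B). Edges now: 2
Op 3: add_edge(C, A). Edges now: 3
Op 4: add_edge(B, A). Edges now: 4
Op 5: add_edge(C, A) (duplicate, no change). Edges now: 4
Op 6: add_edge(C, B). Edges now: 5
Op 7: add_edge(C, D). Edges now: 6
Compute levels (Kahn BFS):
  sources (in-degree 0): C
  process C: level=0
    C->A: in-degree(A)=2, level(A)>=1
    C->B: in-degree(B)=1, level(B)>=1
    C->D: in-degree(D)=0, level(D)=1, enqueue
  process D: level=1
    D->A: in-degree(A)=1, level(A)>=2
    D->B: in-degree(B)=0, level(B)=2, enqueue
  process B: level=2
    B->A: in-degree(A)=0, level(A)=3, enqueue
  process A: level=3
All levels: A:3, B:2, C:0, D:1
max level = 3

Answer: 3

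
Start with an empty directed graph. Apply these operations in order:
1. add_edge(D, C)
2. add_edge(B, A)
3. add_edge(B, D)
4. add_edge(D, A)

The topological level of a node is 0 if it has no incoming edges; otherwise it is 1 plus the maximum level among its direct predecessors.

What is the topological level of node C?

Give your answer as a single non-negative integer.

Op 1: add_edge(D, C). Edges now: 1
Op 2: add_edge(B, A). Edges now: 2
Op 3: add_edge(B, D). Edges now: 3
Op 4: add_edge(D, A). Edges now: 4
Compute levels (Kahn BFS):
  sources (in-degree 0): B
  process B: level=0
    B->A: in-degree(A)=1, level(A)>=1
    B->D: in-degree(D)=0, level(D)=1, enqueue
  process D: level=1
    D->A: in-degree(A)=0, level(A)=2, enqueue
    D->C: in-degree(C)=0, level(C)=2, enqueue
  process A: level=2
  process C: level=2
All levels: A:2, B:0, C:2, D:1
level(C) = 2

Answer: 2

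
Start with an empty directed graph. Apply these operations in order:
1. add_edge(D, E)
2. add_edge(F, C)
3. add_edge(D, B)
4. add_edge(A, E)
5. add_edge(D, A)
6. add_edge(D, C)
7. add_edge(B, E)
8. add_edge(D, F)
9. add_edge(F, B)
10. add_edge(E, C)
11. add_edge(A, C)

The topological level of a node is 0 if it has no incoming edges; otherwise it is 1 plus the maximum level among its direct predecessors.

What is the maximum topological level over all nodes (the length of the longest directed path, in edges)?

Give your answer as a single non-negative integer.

Op 1: add_edge(D, E). Edges now: 1
Op 2: add_edge(F, C). Edges now: 2
Op 3: add_edge(D, B). Edges now: 3
Op 4: add_edge(A, E). Edges now: 4
Op 5: add_edge(D, A). Edges now: 5
Op 6: add_edge(D, C). Edges now: 6
Op 7: add_edge(B, E). Edges now: 7
Op 8: add_edge(D, F). Edges now: 8
Op 9: add_edge(F, B). Edges now: 9
Op 10: add_edge(E, C). Edges now: 10
Op 11: add_edge(A, C). Edges now: 11
Compute levels (Kahn BFS):
  sources (in-degree 0): D
  process D: level=0
    D->A: in-degree(A)=0, level(A)=1, enqueue
    D->B: in-degree(B)=1, level(B)>=1
    D->C: in-degree(C)=3, level(C)>=1
    D->E: in-degree(E)=2, level(E)>=1
    D->F: in-degree(F)=0, level(F)=1, enqueue
  process A: level=1
    A->C: in-degree(C)=2, level(C)>=2
    A->E: in-degree(E)=1, level(E)>=2
  process F: level=1
    F->B: in-degree(B)=0, level(B)=2, enqueue
    F->C: in-degree(C)=1, level(C)>=2
  process B: level=2
    B->E: in-degree(E)=0, level(E)=3, enqueue
  process E: level=3
    E->C: in-degree(C)=0, level(C)=4, enqueue
  process C: level=4
All levels: A:1, B:2, C:4, D:0, E:3, F:1
max level = 4

Answer: 4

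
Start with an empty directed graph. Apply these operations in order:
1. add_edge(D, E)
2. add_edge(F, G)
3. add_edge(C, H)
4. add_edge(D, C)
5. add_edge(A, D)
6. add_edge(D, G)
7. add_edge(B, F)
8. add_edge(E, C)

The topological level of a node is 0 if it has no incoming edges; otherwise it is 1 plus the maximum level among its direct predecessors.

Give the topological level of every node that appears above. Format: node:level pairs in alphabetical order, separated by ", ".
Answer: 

Op 1: add_edge(D, E). Edges now: 1
Op 2: add_edge(F, G). Edges now: 2
Op 3: add_edge(C, H). Edges now: 3
Op 4: add_edge(D, C). Edges now: 4
Op 5: add_edge(A, D). Edges now: 5
Op 6: add_edge(D, G). Edges now: 6
Op 7: add_edge(B, F). Edges now: 7
Op 8: add_edge(E, C). Edges now: 8
Compute levels (Kahn BFS):
  sources (in-degree 0): A, B
  process A: level=0
    A->D: in-degree(D)=0, level(D)=1, enqueue
  process B: level=0
    B->F: in-degree(F)=0, level(F)=1, enqueue
  process D: level=1
    D->C: in-degree(C)=1, level(C)>=2
    D->E: in-degree(E)=0, level(E)=2, enqueue
    D->G: in-degree(G)=1, level(G)>=2
  process F: level=1
    F->G: in-degree(G)=0, level(G)=2, enqueue
  process E: level=2
    E->C: in-degree(C)=0, level(C)=3, enqueue
  process G: level=2
  process C: level=3
    C->H: in-degree(H)=0, level(H)=4, enqueue
  process H: level=4
All levels: A:0, B:0, C:3, D:1, E:2, F:1, G:2, H:4

Answer: A:0, B:0, C:3, D:1, E:2, F:1, G:2, H:4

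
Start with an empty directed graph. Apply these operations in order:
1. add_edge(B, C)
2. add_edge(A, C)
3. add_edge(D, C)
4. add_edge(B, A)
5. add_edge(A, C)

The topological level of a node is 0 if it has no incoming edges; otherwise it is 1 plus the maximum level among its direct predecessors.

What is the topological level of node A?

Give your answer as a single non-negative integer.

Op 1: add_edge(B, C). Edges now: 1
Op 2: add_edge(A, C). Edges now: 2
Op 3: add_edge(D, C). Edges now: 3
Op 4: add_edge(B, A). Edges now: 4
Op 5: add_edge(A, C) (duplicate, no change). Edges now: 4
Compute levels (Kahn BFS):
  sources (in-degree 0): B, D
  process B: level=0
    B->A: in-degree(A)=0, level(A)=1, enqueue
    B->C: in-degree(C)=2, level(C)>=1
  process D: level=0
    D->C: in-degree(C)=1, level(C)>=1
  process A: level=1
    A->C: in-degree(C)=0, level(C)=2, enqueue
  process C: level=2
All levels: A:1, B:0, C:2, D:0
level(A) = 1

Answer: 1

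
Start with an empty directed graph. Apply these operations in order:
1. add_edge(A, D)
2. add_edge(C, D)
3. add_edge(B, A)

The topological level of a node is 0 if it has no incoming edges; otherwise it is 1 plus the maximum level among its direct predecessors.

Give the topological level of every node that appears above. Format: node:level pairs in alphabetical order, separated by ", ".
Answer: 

Op 1: add_edge(A, D). Edges now: 1
Op 2: add_edge(C, D). Edges now: 2
Op 3: add_edge(B, A). Edges now: 3
Compute levels (Kahn BFS):
  sources (in-degree 0): B, C
  process B: level=0
    B->A: in-degree(A)=0, level(A)=1, enqueue
  process C: level=0
    C->D: in-degree(D)=1, level(D)>=1
  process A: level=1
    A->D: in-degree(D)=0, level(D)=2, enqueue
  process D: level=2
All levels: A:1, B:0, C:0, D:2

Answer: A:1, B:0, C:0, D:2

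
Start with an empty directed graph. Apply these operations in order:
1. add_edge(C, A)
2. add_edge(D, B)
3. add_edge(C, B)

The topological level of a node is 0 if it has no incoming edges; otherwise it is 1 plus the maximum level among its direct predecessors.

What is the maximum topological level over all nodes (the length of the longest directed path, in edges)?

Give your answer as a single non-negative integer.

Answer: 1

Derivation:
Op 1: add_edge(C, A). Edges now: 1
Op 2: add_edge(D, B). Edges now: 2
Op 3: add_edge(C, B). Edges now: 3
Compute levels (Kahn BFS):
  sources (in-degree 0): C, D
  process C: level=0
    C->A: in-degree(A)=0, level(A)=1, enqueue
    C->B: in-degree(B)=1, level(B)>=1
  process D: level=0
    D->B: in-degree(B)=0, level(B)=1, enqueue
  process A: level=1
  process B: level=1
All levels: A:1, B:1, C:0, D:0
max level = 1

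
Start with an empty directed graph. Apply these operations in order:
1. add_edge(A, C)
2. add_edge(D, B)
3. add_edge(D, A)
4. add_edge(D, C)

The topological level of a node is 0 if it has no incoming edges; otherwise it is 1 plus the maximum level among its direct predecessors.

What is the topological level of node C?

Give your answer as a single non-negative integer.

Answer: 2

Derivation:
Op 1: add_edge(A, C). Edges now: 1
Op 2: add_edge(D, B). Edges now: 2
Op 3: add_edge(D, A). Edges now: 3
Op 4: add_edge(D, C). Edges now: 4
Compute levels (Kahn BFS):
  sources (in-degree 0): D
  process D: level=0
    D->A: in-degree(A)=0, level(A)=1, enqueue
    D->B: in-degree(B)=0, level(B)=1, enqueue
    D->C: in-degree(C)=1, level(C)>=1
  process A: level=1
    A->C: in-degree(C)=0, level(C)=2, enqueue
  process B: level=1
  process C: level=2
All levels: A:1, B:1, C:2, D:0
level(C) = 2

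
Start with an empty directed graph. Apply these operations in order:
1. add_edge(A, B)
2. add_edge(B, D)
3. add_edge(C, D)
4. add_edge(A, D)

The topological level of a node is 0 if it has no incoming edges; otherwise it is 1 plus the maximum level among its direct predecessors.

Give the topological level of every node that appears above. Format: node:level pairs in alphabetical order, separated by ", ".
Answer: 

Op 1: add_edge(A, B). Edges now: 1
Op 2: add_edge(B, D). Edges now: 2
Op 3: add_edge(C, D). Edges now: 3
Op 4: add_edge(A, D). Edges now: 4
Compute levels (Kahn BFS):
  sources (in-degree 0): A, C
  process A: level=0
    A->B: in-degree(B)=0, level(B)=1, enqueue
    A->D: in-degree(D)=2, level(D)>=1
  process C: level=0
    C->D: in-degree(D)=1, level(D)>=1
  process B: level=1
    B->D: in-degree(D)=0, level(D)=2, enqueue
  process D: level=2
All levels: A:0, B:1, C:0, D:2

Answer: A:0, B:1, C:0, D:2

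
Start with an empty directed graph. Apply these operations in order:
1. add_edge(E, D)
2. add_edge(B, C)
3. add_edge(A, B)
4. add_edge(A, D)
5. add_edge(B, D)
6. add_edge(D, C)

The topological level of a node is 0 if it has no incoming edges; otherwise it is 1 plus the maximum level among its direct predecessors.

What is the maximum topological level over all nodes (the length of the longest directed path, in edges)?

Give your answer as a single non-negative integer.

Op 1: add_edge(E, D). Edges now: 1
Op 2: add_edge(B, C). Edges now: 2
Op 3: add_edge(A, B). Edges now: 3
Op 4: add_edge(A, D). Edges now: 4
Op 5: add_edge(B, D). Edges now: 5
Op 6: add_edge(D, C). Edges now: 6
Compute levels (Kahn BFS):
  sources (in-degree 0): A, E
  process A: level=0
    A->B: in-degree(B)=0, level(B)=1, enqueue
    A->D: in-degree(D)=2, level(D)>=1
  process E: level=0
    E->D: in-degree(D)=1, level(D)>=1
  process B: level=1
    B->C: in-degree(C)=1, level(C)>=2
    B->D: in-degree(D)=0, level(D)=2, enqueue
  process D: level=2
    D->C: in-degree(C)=0, level(C)=3, enqueue
  process C: level=3
All levels: A:0, B:1, C:3, D:2, E:0
max level = 3

Answer: 3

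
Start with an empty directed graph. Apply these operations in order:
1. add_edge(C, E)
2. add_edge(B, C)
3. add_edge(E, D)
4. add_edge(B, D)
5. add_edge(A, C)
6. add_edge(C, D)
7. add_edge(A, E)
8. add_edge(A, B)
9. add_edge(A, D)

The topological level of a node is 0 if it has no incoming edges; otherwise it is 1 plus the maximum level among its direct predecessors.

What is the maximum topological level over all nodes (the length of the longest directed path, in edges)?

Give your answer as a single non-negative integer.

Answer: 4

Derivation:
Op 1: add_edge(C, E). Edges now: 1
Op 2: add_edge(B, C). Edges now: 2
Op 3: add_edge(E, D). Edges now: 3
Op 4: add_edge(B, D). Edges now: 4
Op 5: add_edge(A, C). Edges now: 5
Op 6: add_edge(C, D). Edges now: 6
Op 7: add_edge(A, E). Edges now: 7
Op 8: add_edge(A, B). Edges now: 8
Op 9: add_edge(A, D). Edges now: 9
Compute levels (Kahn BFS):
  sources (in-degree 0): A
  process A: level=0
    A->B: in-degree(B)=0, level(B)=1, enqueue
    A->C: in-degree(C)=1, level(C)>=1
    A->D: in-degree(D)=3, level(D)>=1
    A->E: in-degree(E)=1, level(E)>=1
  process B: level=1
    B->C: in-degree(C)=0, level(C)=2, enqueue
    B->D: in-degree(D)=2, level(D)>=2
  process C: level=2
    C->D: in-degree(D)=1, level(D)>=3
    C->E: in-degree(E)=0, level(E)=3, enqueue
  process E: level=3
    E->D: in-degree(D)=0, level(D)=4, enqueue
  process D: level=4
All levels: A:0, B:1, C:2, D:4, E:3
max level = 4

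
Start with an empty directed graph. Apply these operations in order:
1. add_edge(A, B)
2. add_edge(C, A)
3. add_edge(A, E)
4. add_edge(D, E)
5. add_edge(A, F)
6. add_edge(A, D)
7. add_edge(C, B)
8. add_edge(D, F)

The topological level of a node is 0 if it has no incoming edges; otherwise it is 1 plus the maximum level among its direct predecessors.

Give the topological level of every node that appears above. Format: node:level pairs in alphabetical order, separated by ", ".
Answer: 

Answer: A:1, B:2, C:0, D:2, E:3, F:3

Derivation:
Op 1: add_edge(A, B). Edges now: 1
Op 2: add_edge(C, A). Edges now: 2
Op 3: add_edge(A, E). Edges now: 3
Op 4: add_edge(D, E). Edges now: 4
Op 5: add_edge(A, F). Edges now: 5
Op 6: add_edge(A, D). Edges now: 6
Op 7: add_edge(C, B). Edges now: 7
Op 8: add_edge(D, F). Edges now: 8
Compute levels (Kahn BFS):
  sources (in-degree 0): C
  process C: level=0
    C->A: in-degree(A)=0, level(A)=1, enqueue
    C->B: in-degree(B)=1, level(B)>=1
  process A: level=1
    A->B: in-degree(B)=0, level(B)=2, enqueue
    A->D: in-degree(D)=0, level(D)=2, enqueue
    A->E: in-degree(E)=1, level(E)>=2
    A->F: in-degree(F)=1, level(F)>=2
  process B: level=2
  process D: level=2
    D->E: in-degree(E)=0, level(E)=3, enqueue
    D->F: in-degree(F)=0, level(F)=3, enqueue
  process E: level=3
  process F: level=3
All levels: A:1, B:2, C:0, D:2, E:3, F:3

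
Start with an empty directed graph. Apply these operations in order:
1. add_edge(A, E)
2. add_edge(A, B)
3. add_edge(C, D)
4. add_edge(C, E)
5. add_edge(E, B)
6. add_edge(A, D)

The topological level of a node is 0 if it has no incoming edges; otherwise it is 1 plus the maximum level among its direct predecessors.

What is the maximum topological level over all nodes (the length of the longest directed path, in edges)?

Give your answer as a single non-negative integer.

Answer: 2

Derivation:
Op 1: add_edge(A, E). Edges now: 1
Op 2: add_edge(A, B). Edges now: 2
Op 3: add_edge(C, D). Edges now: 3
Op 4: add_edge(C, E). Edges now: 4
Op 5: add_edge(E, B). Edges now: 5
Op 6: add_edge(A, D). Edges now: 6
Compute levels (Kahn BFS):
  sources (in-degree 0): A, C
  process A: level=0
    A->B: in-degree(B)=1, level(B)>=1
    A->D: in-degree(D)=1, level(D)>=1
    A->E: in-degree(E)=1, level(E)>=1
  process C: level=0
    C->D: in-degree(D)=0, level(D)=1, enqueue
    C->E: in-degree(E)=0, level(E)=1, enqueue
  process D: level=1
  process E: level=1
    E->B: in-degree(B)=0, level(B)=2, enqueue
  process B: level=2
All levels: A:0, B:2, C:0, D:1, E:1
max level = 2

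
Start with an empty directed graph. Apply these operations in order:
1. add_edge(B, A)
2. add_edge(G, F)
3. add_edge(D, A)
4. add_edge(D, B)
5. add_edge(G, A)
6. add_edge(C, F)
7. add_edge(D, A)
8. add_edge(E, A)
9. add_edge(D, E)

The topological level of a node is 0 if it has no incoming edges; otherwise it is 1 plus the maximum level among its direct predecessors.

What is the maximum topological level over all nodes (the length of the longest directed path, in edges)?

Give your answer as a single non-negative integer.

Answer: 2

Derivation:
Op 1: add_edge(B, A). Edges now: 1
Op 2: add_edge(G, F). Edges now: 2
Op 3: add_edge(D, A). Edges now: 3
Op 4: add_edge(D, B). Edges now: 4
Op 5: add_edge(G, A). Edges now: 5
Op 6: add_edge(C, F). Edges now: 6
Op 7: add_edge(D, A) (duplicate, no change). Edges now: 6
Op 8: add_edge(E, A). Edges now: 7
Op 9: add_edge(D, E). Edges now: 8
Compute levels (Kahn BFS):
  sources (in-degree 0): C, D, G
  process C: level=0
    C->F: in-degree(F)=1, level(F)>=1
  process D: level=0
    D->A: in-degree(A)=3, level(A)>=1
    D->B: in-degree(B)=0, level(B)=1, enqueue
    D->E: in-degree(E)=0, level(E)=1, enqueue
  process G: level=0
    G->A: in-degree(A)=2, level(A)>=1
    G->F: in-degree(F)=0, level(F)=1, enqueue
  process B: level=1
    B->A: in-degree(A)=1, level(A)>=2
  process E: level=1
    E->A: in-degree(A)=0, level(A)=2, enqueue
  process F: level=1
  process A: level=2
All levels: A:2, B:1, C:0, D:0, E:1, F:1, G:0
max level = 2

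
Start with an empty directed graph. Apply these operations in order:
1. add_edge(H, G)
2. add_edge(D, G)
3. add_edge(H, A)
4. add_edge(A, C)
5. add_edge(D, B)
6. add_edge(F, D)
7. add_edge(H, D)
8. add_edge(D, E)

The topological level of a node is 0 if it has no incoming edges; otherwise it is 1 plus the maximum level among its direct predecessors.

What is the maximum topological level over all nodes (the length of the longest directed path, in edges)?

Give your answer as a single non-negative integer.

Answer: 2

Derivation:
Op 1: add_edge(H, G). Edges now: 1
Op 2: add_edge(D, G). Edges now: 2
Op 3: add_edge(H, A). Edges now: 3
Op 4: add_edge(A, C). Edges now: 4
Op 5: add_edge(D, B). Edges now: 5
Op 6: add_edge(F, D). Edges now: 6
Op 7: add_edge(H, D). Edges now: 7
Op 8: add_edge(D, E). Edges now: 8
Compute levels (Kahn BFS):
  sources (in-degree 0): F, H
  process F: level=0
    F->D: in-degree(D)=1, level(D)>=1
  process H: level=0
    H->A: in-degree(A)=0, level(A)=1, enqueue
    H->D: in-degree(D)=0, level(D)=1, enqueue
    H->G: in-degree(G)=1, level(G)>=1
  process A: level=1
    A->C: in-degree(C)=0, level(C)=2, enqueue
  process D: level=1
    D->B: in-degree(B)=0, level(B)=2, enqueue
    D->E: in-degree(E)=0, level(E)=2, enqueue
    D->G: in-degree(G)=0, level(G)=2, enqueue
  process C: level=2
  process B: level=2
  process E: level=2
  process G: level=2
All levels: A:1, B:2, C:2, D:1, E:2, F:0, G:2, H:0
max level = 2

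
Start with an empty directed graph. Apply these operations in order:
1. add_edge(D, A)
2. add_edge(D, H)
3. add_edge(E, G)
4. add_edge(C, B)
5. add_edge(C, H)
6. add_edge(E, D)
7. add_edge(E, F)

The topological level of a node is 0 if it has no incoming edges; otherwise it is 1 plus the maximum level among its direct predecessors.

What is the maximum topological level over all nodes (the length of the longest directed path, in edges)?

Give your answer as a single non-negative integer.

Op 1: add_edge(D, A). Edges now: 1
Op 2: add_edge(D, H). Edges now: 2
Op 3: add_edge(E, G). Edges now: 3
Op 4: add_edge(C, B). Edges now: 4
Op 5: add_edge(C, H). Edges now: 5
Op 6: add_edge(E, D). Edges now: 6
Op 7: add_edge(E, F). Edges now: 7
Compute levels (Kahn BFS):
  sources (in-degree 0): C, E
  process C: level=0
    C->B: in-degree(B)=0, level(B)=1, enqueue
    C->H: in-degree(H)=1, level(H)>=1
  process E: level=0
    E->D: in-degree(D)=0, level(D)=1, enqueue
    E->F: in-degree(F)=0, level(F)=1, enqueue
    E->G: in-degree(G)=0, level(G)=1, enqueue
  process B: level=1
  process D: level=1
    D->A: in-degree(A)=0, level(A)=2, enqueue
    D->H: in-degree(H)=0, level(H)=2, enqueue
  process F: level=1
  process G: level=1
  process A: level=2
  process H: level=2
All levels: A:2, B:1, C:0, D:1, E:0, F:1, G:1, H:2
max level = 2

Answer: 2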